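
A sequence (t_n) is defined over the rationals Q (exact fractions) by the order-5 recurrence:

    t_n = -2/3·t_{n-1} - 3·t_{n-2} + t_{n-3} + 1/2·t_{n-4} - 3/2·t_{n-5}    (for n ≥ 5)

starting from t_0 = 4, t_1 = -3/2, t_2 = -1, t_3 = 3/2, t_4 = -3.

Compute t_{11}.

-256712/729

t_5 = -2/3·-3 + -3·3/2 + 1·-1 + 1/2·-3/2 + -3/2·4 = -41/4
t_6 = -2/3·-41/4 + -3·-3 + 1·3/2 + 1/2·-1 + -3/2·-3/2 = 229/12
t_7 = -2/3·229/12 + -3·-41/4 + 1·-3 + 1/2·3/2 + -3/2·-1 = 311/18
t_8 = -2/3·311/18 + -3·229/12 + 1·-41/4 + 1/2·-3 + -3/2·3/2 = -8939/108
t_9 = -2/3·-8939/108 + -3·311/18 + 1·229/12 + 1/2·-41/4 + -3/2·-3 = 14129/648
t_10 = -2/3·14129/648 + -3·-8939/108 + 1·311/18 + 1/2·229/12 + -3/2·-41/4 = 268237/972
t_11 = -2/3·268237/972 + -3·14129/648 + 1·-8939/108 + 1/2·311/18 + -3/2·229/12 = -256712/729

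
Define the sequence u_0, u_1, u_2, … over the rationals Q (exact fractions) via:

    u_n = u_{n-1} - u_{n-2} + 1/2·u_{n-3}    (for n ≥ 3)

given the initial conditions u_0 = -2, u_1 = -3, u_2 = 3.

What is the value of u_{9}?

u_3 = 1·3 + -1·-3 + 1/2·-2 = 5
u_4 = 1·5 + -1·3 + 1/2·-3 = 1/2
u_5 = 1·1/2 + -1·5 + 1/2·3 = -3
u_6 = 1·-3 + -1·1/2 + 1/2·5 = -1
u_7 = 1·-1 + -1·-3 + 1/2·1/2 = 9/4
u_8 = 1·9/4 + -1·-1 + 1/2·-3 = 7/4
u_9 = 1·7/4 + -1·9/4 + 1/2·-1 = -1

-1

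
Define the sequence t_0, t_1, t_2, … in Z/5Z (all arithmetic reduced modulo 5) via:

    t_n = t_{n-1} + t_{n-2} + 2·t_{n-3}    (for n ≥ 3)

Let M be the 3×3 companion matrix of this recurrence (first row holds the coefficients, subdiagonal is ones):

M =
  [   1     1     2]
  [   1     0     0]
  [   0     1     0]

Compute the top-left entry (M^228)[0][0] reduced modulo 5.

(M^228)[0][0] is the top entry after applying M 228 times to the unit state (1, 0, 0). Equivalently it is h_{230} for the auxiliary sequence (h_n) obeying the same recurrence with h_2 = 1 and h_i = 0 for 0 ≤ i < 2:
h_3 = 1·1 + 1·0 + 2·0 = 1
h_4 = 1·1 + 1·1 + 2·0 = 2
h_5 = 1·2 + 1·1 + 2·1 = 0
h_6 = 1·0 + 1·2 + 2·1 = 4
h_7 = 1·4 + 1·0 + 2·2 = 3
h_8 = 1·3 + 1·4 + 2·0 = 2
h_9 = 1·2 + 1·3 + 2·4 = 3
h_10 = 1·3 + 1·2 + 2·3 = 1
h_11 = 1·1 + 1·3 + 2·2 = 3
h_12 = 1·3 + 1·1 + 2·3 = 0
h_13 = 1·0 + 1·3 + 2·1 = 0
h_14 = 1·0 + 1·0 + 2·3 = 1
(h_12, h_13, h_14) = (0, 0, 1) = (h_0, h_1, h_2), so the sequence has period 12.
230 ≡ 2 (mod 12), hence h_230 = h_2 = 1.

1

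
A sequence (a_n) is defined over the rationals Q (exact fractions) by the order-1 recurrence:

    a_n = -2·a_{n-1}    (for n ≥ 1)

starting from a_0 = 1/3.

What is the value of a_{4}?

16/3

a_1 = -2·1/3 = -2/3
a_2 = -2·-2/3 = 4/3
a_3 = -2·4/3 = -8/3
a_4 = -2·-8/3 = 16/3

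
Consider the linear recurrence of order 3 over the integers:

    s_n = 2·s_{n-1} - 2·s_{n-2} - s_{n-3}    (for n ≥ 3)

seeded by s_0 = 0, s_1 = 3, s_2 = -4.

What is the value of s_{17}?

4418

s_3 = 2·-4 + -2·3 + -1·0 = -14
s_4 = 2·-14 + -2·-4 + -1·3 = -23
s_5 = 2·-23 + -2·-14 + -1·-4 = -14
s_6 = 2·-14 + -2·-23 + -1·-14 = 32
s_7 = 2·32 + -2·-14 + -1·-23 = 115
s_8 = 2·115 + -2·32 + -1·-14 = 180
s_9 = 2·180 + -2·115 + -1·32 = 98
s_10 = 2·98 + -2·180 + -1·115 = -279
s_11 = 2·-279 + -2·98 + -1·180 = -934
s_12 = 2·-934 + -2·-279 + -1·98 = -1408
s_13 = 2·-1408 + -2·-934 + -1·-279 = -669
s_14 = 2·-669 + -2·-1408 + -1·-934 = 2412
s_15 = 2·2412 + -2·-669 + -1·-1408 = 7570
s_16 = 2·7570 + -2·2412 + -1·-669 = 10985
s_17 = 2·10985 + -2·7570 + -1·2412 = 4418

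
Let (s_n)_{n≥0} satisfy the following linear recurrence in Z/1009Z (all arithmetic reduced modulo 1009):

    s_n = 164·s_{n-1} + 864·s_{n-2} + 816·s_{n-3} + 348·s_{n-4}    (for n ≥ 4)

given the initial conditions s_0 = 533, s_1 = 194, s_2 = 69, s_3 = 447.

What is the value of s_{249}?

692

s_4 = 164·447 + 864·69 + 816·194 + 348·533 = 464
s_5 = 164·464 + 864·447 + 816·69 + 348·194 = 900
s_6 = 164·900 + 864·464 + 816·447 + 348·69 = 908
s_7 = 164·908 + 864·900 + 816·464 + 348·447 = 669
s_8 = 164·669 + 864·908 + 816·900 + 348·464 = 134
s_9 = 164·134 + 864·669 + 816·908 + 348·900 = 369
Continuing the recurrence:
  s_10 = 928;  s_11 = 919;  s_12 = 652;  s_13 = 674;  s_14 = 133;  s_15 = 5
  s_16 = 656;  s_17 = 934;  s_18 = 457;  s_19 = 306;  s_20 = 666;  s_21 = 1003
  s_22 = 406;  s_23 = 1008;  s_24 = 344;  s_25 = 331;  s_26 = 589;  s_27 = 23
  s_28 = 430;  s_29 = 84;  s_30 = 609;  s_31 = 602;  s_32 = 573;  s_33 = 106
  s_34 = 784;  s_35 = 223;  s_36 = 938;  s_37 = 10;  s_38 = 577;  s_39 = 847
  s_40 = 353;  s_41 = 744;  s_42 = 193;  s_43 = 58;  s_44 = 130;  s_45 = 485
  s_46 = 625;  s_47 = 26;  s_48 = 480;  s_49 = 7;  s_50 = 752;  s_51 = 379
  s_52 = 752;  s_53 = 339;  s_54 = 908;  s_55 = 748;  s_56 = 616;  s_57 = 877
  s_58 = 112;  s_59 = 331;  s_60 = 413;  s_61 = 617;  s_62 = 252;  s_63 = 459
  s_64 = 821;  s_65 = 81;  s_66 = 302;  s_67 = 720;  s_68 = 296;  s_69 = 820
  s_70 = 183;  s_71 = 617;  s_72 = 230;  s_73 = 532;  s_74 = 519;  s_75 = 718
  s_76 = 690;  s_77 = 182;  s_78 = 88;  s_79 = 809;  s_80 = 12;  s_81 = 636
  s_82 = 258;  s_83 = 265;  s_84 = 486;  s_85 = 923;  s_86 = 479;  s_87 = 656
  s_88 = 866;  s_89 = 204;  s_90 = 438;  s_91 = 484;  s_92 = 387;  s_93 = 935
  s_94 = 851;  s_95 = 866;  s_96 = 93;  s_97 = 369;  s_98 = 475;  s_99 = 69
  s_100 = 452;  s_101 = 969;  s_102 = 172;  s_103 = 45;  s_104 = 142;  s_105 = 926
  s_106 = 825;  s_107 = 383;  s_108 = 550;  s_109 = 933;  s_110 = 896;  s_111 = 451
  s_112 = 780;  s_113 = 373;  s_114 = 298;  s_115 = 186;  s_116 = 80;  s_117 = 927
  s_118 = 380;  s_119 = 400;  s_120 = 689;  s_121 = 543;  s_122 = 800;  s_123 = 166
  s_124 = 792;  s_125 = 131;  s_126 = 647;  s_127 = 97;  s_128 = 896;  s_129 = 119
  s_130 = 176;  s_131 = 580;  s_132 = 246;  s_133 = 12;  s_134 = 362;  s_135 = 100
  s_136 = 788;  s_137 = 610;  s_138 = 637;  s_139 = 643;  s_140 = 69;  s_141 = 357
  s_142 = 824;  s_143 = 199;  s_144 = 446;  s_145 = 412;  s_146 = 2;  s_147 = 446
  s_148 = 223;  s_149 = 875;  s_150 = 558;  s_151 = 122;  s_152 = 186;  s_153 = 757
  s_154 = 431;  s_155 = 774;  s_156 = 221;  s_157 = 340;  s_158 = 105;  s_159 = 891
  s_160 = 927;  s_161 = 817;  s_162 = 365;  s_163 = 913;  s_164 = 391;  s_165 = 314
  s_166 = 98;  s_167 = 913;  s_168 = 107;  s_169 = 746;  s_170 = 39;  s_171 = 562
  s_172 = 960;  s_173 = 106;  s_174 = 225;  s_175 = 547;  s_176 = 402;  s_177 = 256
  s_178 = 819;  s_179 = 94;  s_180 = 266;  s_181 = 366;  s_182 = 759;  s_183 = 312
  s_184 = 376;  s_185 = 332;  s_186 = 26;  s_187 = 204;  s_188 = 603;  s_189 = 228
  s_190 = 353;  s_191 = 634;  s_192 = 687;  s_193 = 674;  s_194 = 304;  s_195 = 816
  s_196 = 974;  s_197 = 361;  s_198 = 475;  s_199 = 461;  s_200 = 551;  s_201 = 968
  s_202 = 807;  s_203 = 668;  s_204 = 488;  s_205 = 827;  s_206 = 854;  s_207 = 8
  s_208 = 703;  s_209 = 1000;  s_210 = 527;  s_211 = 243;  s_212 = 955;  s_213 = 398
  s_214 = 736;  s_215 = 576;  s_216 = 101;  s_217 = 130;  s_218 = 285;  s_219 = 991
  s_220 = 87;  s_221 = 50;  s_222 = 366;  s_223 = 458;  s_224 = 290;  s_225 = 560
  s_226 = 981;  s_227 = 469;  s_228 = 159;  s_229 = 951;  s_230 = 360;  s_231 = 193
  s_232 = 573;  s_233 = 539;  s_234 = 514;  s_235 = 49;  s_236 = 631;  s_237 = 102
  s_238 = 811;  s_239 = 366;  s_240 = 62;  s_241 = 538;  s_242 = 240;  s_243 = 68
  s_244 = 39;  s_245 = 216;  s_246 = 274;  s_247 = 492
s_248 = 164·492 + 864·274 + 816·216 + 348·39 = 734
s_249 = 164·734 + 864·492 + 816·274 + 348·216 = 692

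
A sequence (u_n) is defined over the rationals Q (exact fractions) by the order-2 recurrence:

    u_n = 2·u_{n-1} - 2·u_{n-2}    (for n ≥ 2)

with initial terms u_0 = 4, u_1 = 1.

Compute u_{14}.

u_2 = 2·1 + -2·4 = -6
u_3 = 2·-6 + -2·1 = -14
u_4 = 2·-14 + -2·-6 = -16
u_5 = 2·-16 + -2·-14 = -4
u_6 = 2·-4 + -2·-16 = 24
u_7 = 2·24 + -2·-4 = 56
u_8 = 2·56 + -2·24 = 64
u_9 = 2·64 + -2·56 = 16
u_10 = 2·16 + -2·64 = -96
u_11 = 2·-96 + -2·16 = -224
u_12 = 2·-224 + -2·-96 = -256
u_13 = 2·-256 + -2·-224 = -64
u_14 = 2·-64 + -2·-256 = 384

384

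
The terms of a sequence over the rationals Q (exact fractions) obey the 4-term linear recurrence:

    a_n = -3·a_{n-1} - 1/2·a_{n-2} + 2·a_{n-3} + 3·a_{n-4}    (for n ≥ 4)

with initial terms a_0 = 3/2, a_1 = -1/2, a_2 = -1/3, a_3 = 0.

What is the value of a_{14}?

a_4 = -3·0 + -1/2·-1/3 + 2·-1/2 + 3·3/2 = 11/3
a_5 = -3·11/3 + -1/2·0 + 2·-1/3 + 3·-1/2 = -79/6
a_6 = -3·-79/6 + -1/2·11/3 + 2·0 + 3·-1/3 = 110/3
a_7 = -3·110/3 + -1/2·-79/6 + 2·11/3 + 3·0 = -1153/12
a_8 = -3·-1153/12 + -1/2·110/3 + 2·-79/6 + 3·11/3 = 3055/12
a_9 = -3·3055/12 + -1/2·-1153/12 + 2·110/3 + 3·-79/6 = -5455/8
a_10 = -3·-5455/8 + -1/2·3055/12 + 2·-1153/12 + 3·110/3 = 11017/6
a_11 = -3·11017/6 + -1/2·-5455/8 + 2·3055/12 + 3·-1153/12 = -237439/48
a_12 = -3·-237439/48 + -1/2·11017/6 + 2·-5455/8 + 3·3055/12 = 639449/48
a_13 = -3·639449/48 + -1/2·-237439/48 + 2·11017/6 + 3·-5455/8 = -1147697/32
a_14 = -3·-1147697/32 + -1/2·639449/48 + 2·-237439/48 + 3·11017/6 = 772407/8

772407/8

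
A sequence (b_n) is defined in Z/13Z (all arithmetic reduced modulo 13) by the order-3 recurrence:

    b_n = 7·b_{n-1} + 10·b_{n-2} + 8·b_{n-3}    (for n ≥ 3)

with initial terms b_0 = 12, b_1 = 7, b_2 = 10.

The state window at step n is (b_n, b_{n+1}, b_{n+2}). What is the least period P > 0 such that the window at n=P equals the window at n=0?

n=0: window = (12, 7, 10)
n=1: window = (7, 10, 2)
n=2: window = (10, 2, 1)
n=3: window = (2, 1, 3)
n=4: window = (1, 3, 8)
n=5: window = (3, 8, 3)
n=6: window = (8, 3, 8)
n=7: window = (3, 8, 7)
n=8: window = (8, 7, 10)
n=9: window = (7, 10, 9)
n=10: window = (10, 9, 11)
n=11: window = (9, 11, 0)
n=12: window = (11, 0, 0)
n=13: window = (0, 0, 10)
n=14: window = (0, 10, 5)
n=15: window = (10, 5, 5)
n=16: window = (5, 5, 9)
n=17: window = (5, 9, 10)
n=18: window = (9, 10, 5)
n=19: window = (10, 5, 12)
n=20: window = (5, 12, 6)
n=21: window = (12, 6, 7)
n=22: window = (6, 7, 10)
n=23: window = (7, 10, 6)
n=24: window = (10, 6, 3)
n=25: window = (6, 3, 5)
n=26: window = (3, 5, 9)
n=27: window = (5, 9, 7)
n=28: window = (9, 7, 10)
n=29: window = (7, 10, 4)
n=30: window = (10, 4, 2)
n=31: window = (4, 2, 4)
n=32: window = (2, 4, 2)
n=33: window = (4, 2, 5)
n=34: window = (2, 5, 9)
n=35: window = (5, 9, 12)
n=36: window = (9, 12, 6)
n=37: window = (12, 6, 0)
n=38: window = (6, 0, 0)
n=39: window = (0, 0, 9)
n=40: window = (0, 9, 11)
…
n=154: window = (1, 11, 12)
n=155: window = (11, 12, 7)
n=156: window = (12, 7, 10)
window at n=156 equals window at n=0 → period = 156

156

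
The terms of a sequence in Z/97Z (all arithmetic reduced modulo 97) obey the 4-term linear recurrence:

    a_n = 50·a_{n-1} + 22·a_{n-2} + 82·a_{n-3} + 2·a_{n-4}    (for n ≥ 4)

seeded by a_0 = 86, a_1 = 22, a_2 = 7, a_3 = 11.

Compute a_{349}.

a_4 = 50·11 + 22·7 + 82·22 + 2·86 = 61
a_5 = 50·61 + 22·11 + 82·7 + 2·22 = 30
a_6 = 50·30 + 22·61 + 82·11 + 2·7 = 72
a_7 = 50·72 + 22·30 + 82·61 + 2·11 = 69
a_8 = 50·69 + 22·72 + 82·30 + 2·61 = 50
a_9 = 50·50 + 22·69 + 82·72 + 2·30 = 88
Continuing the recurrence:
  a_10 = 50;  a_11 = 41;  a_12 = 87;  a_13 = 22;  a_14 = 74;  a_15 = 51
  a_16 = 45;  a_17 = 75;  a_18 = 49;  a_19 = 35;  a_20 = 47;  a_21 = 13
  a_22 = 93;  a_23 = 33;  a_24 = 6;  a_25 = 45;  a_26 = 36;  a_27 = 50
  a_28 = 10;  a_29 = 83;  a_30 = 6;  a_31 = 39;  a_32 = 81;  a_33 = 37
  a_34 = 52;  a_35 = 46;  a_36 = 44;  a_37 = 81;  a_38 = 67;  a_39 = 5
  a_40 = 15;  a_41 = 17;  a_42 = 75;  a_43 = 29;  a_44 = 62;  a_45 = 28
  a_46 = 54;  a_47 = 19;  a_48 = 96;  a_49 = 2;  a_50 = 95;  a_51 = 94
  a_52 = 65;  a_53 = 17;  a_54 = 90;  a_55 = 13;  a_56 = 80;  a_57 = 60
  a_58 = 89;  a_59 = 37;  a_60 = 61;  a_61 = 30;  a_62 = 40;  a_63 = 73
  a_64 = 31;  a_65 = 94;  a_66 = 2;  a_67 = 6;  a_68 = 63;  a_69 = 45
  a_70 = 58;  a_71 = 47;  a_72 = 70;  a_73 = 68;  a_74 = 83;  a_75 = 34
  a_76 = 27;  a_77 = 19;  a_78 = 36;  a_79 = 38;  a_80 = 36;  a_81 = 0
  a_82 = 3;  a_83 = 74;  a_84 = 55;  a_85 = 65;  a_86 = 58;  a_87 = 64
  a_88 = 22;  a_89 = 22;  a_90 = 61;  a_91 = 34;  a_92 = 40;  a_93 = 34
  a_94 = 58;  a_95 = 12;  a_96 = 88;  a_97 = 79;  a_98 = 2;  a_99 = 57
  a_100 = 42;  a_101 = 87;  a_102 = 58;  a_103 = 30;  a_104 = 3;  a_105 = 17
  a_106 = 0;  a_107 = 1;  a_108 = 92;  a_109 = 0;  a_110 = 69;  a_111 = 35
  a_112 = 57;  a_113 = 63;  a_114 = 40;  a_115 = 79;  a_116 = 22;  a_117 = 36
  a_118 = 15;  a_119 = 12;  a_120 = 46;  a_121 = 83;  a_122 = 65;  a_123 = 45
  a_124 = 5;  a_125 = 43;  a_126 = 66;  a_127 = 90;  a_128 = 79;  a_129 = 79
  a_130 = 8;  a_131 = 66;  a_132 = 24;  a_133 = 71;  a_134 = 0;  a_135 = 73
  a_136 = 14;  a_137 = 23;  a_138 = 72;  a_139 = 65;  a_140 = 55;  a_141 = 42
  a_142 = 54;  a_143 = 19;  a_144 = 66;  a_145 = 82;  a_146 = 40;  a_147 = 39
  a_148 = 83;  a_149 = 13;  a_150 = 31;  a_151 = 87;  a_152 = 56;  a_153 = 7
  a_154 = 48;  a_155 = 45;  a_156 = 15;  a_157 = 64;  a_158 = 41;  a_159 = 25
  a_160 = 58;  a_161 = 53;  a_162 = 44;  a_163 = 24;  a_164 = 34;  a_165 = 25
  a_166 = 77;  a_167 = 58;  a_168 = 19;  a_169 = 54;  a_170 = 74;  a_171 = 63
  a_172 = 29;  a_173 = 88;  a_174 = 70;  a_175 = 83;  a_176 = 63;  a_177 = 28
  a_178 = 32;  a_179 = 79;  a_180 = 92;  a_181 = 94;  a_182 = 74;  a_183 = 84
  a_184 = 43;  a_185 = 69;  a_186 = 83;  a_187 = 50;  a_188 = 79;  a_189 = 63
  a_190 = 36;  a_191 = 64;  a_192 = 4;  a_193 = 30;  a_194 = 21;  a_195 = 32
  a_196 = 68;  a_197 = 66;  a_198 = 90;  a_199 = 49;  a_200 = 84;  a_201 = 83
  a_202 = 11;  a_203 = 50;  a_204 = 16;  a_205 = 58;  a_206 = 2;  a_207 = 72
  a_208 = 90;  a_209 = 59;  a_210 = 71;  a_211 = 53;  a_212 = 15;  a_213 = 96
  a_214 = 15;  a_215 = 27;  a_216 = 76;  a_217 = 93;  a_218 = 30;  a_219 = 35
  a_220 = 3;  a_221 = 74;  a_222 = 3;  a_223 = 57;  a_224 = 66;  a_225 = 1
  a_226 = 71;  a_227 = 77;  a_228 = 0;  a_229 = 49;  a_230 = 79;  a_231 = 41
  a_232 = 46;  a_233 = 78;  a_234 = 90;  a_235 = 79;  a_236 = 2;  a_237 = 62
  a_238 = 5;  a_239 = 93;  a_240 = 51;  a_241 = 86;  a_242 = 60;  a_243 = 45
  a_244 = 54;  a_245 = 52;  a_246 = 32;  a_247 = 84;  a_248 = 61;  a_249 = 60
  a_250 = 42;  a_251 = 54;  a_252 = 33;  a_253 = 0;  a_254 = 0;  a_255 = 1
  a_256 = 19;  a_257 = 2;  a_258 = 18;  a_259 = 79;  a_260 = 86;  a_261 = 49
  a_262 = 89;  a_263 = 31;  a_264 = 35;  a_265 = 31;  a_266 = 93;  a_267 = 19
  a_268 = 79;  a_269 = 28;  a_270 = 32;  a_271 = 2;  a_272 = 57;  a_273 = 45
  a_274 = 46;  a_275 = 14;  a_276 = 84;  a_277 = 28;  a_278 = 26;  a_279 = 5
  a_280 = 85;  a_281 = 49;  a_282 = 29;  a_283 = 2;  a_284 = 76;  a_285 = 15
  a_286 = 25;  a_287 = 56;  a_288 = 76;  a_289 = 31;  a_290 = 7;  a_291 = 4
  a_292 = 41;  a_293 = 58;  a_294 = 70;  a_295 = 95;  a_296 = 70;  a_297 = 0
  a_298 = 61;  a_299 = 56;  a_300 = 14;  a_301 = 47;  a_302 = 0;  a_303 = 63
  a_304 = 48;  a_305 = 0;  a_306 = 14;  a_307 = 9;  a_308 = 78;  a_309 = 8
  a_310 = 69;  a_311 = 49;  a_312 = 27;  a_313 = 51;  a_314 = 25;  a_315 = 28
  a_316 = 75;  a_317 = 19;  a_318 = 96;  a_319 = 75;  a_320 = 4;  a_321 = 60
  a_322 = 21;  a_323 = 35;  a_324 = 59;  a_325 = 33;  a_326 = 40;  a_327 = 68
  a_328 = 23;  a_329 = 75;  a_330 = 18;  a_331 = 13;  a_332 = 64;  a_333 = 68
  a_334 = 90;  a_335 = 18;  a_336 = 48;  a_337 = 30;  a_338 = 41;  a_339 = 86
  a_340 = 95;  a_341 = 73;  a_342 = 70;  a_343 = 70;  a_344 = 61;  a_345 = 0
  a_346 = 44;  a_347 = 67
a_348 = 50·67 + 22·44 + 82·0 + 2·61 = 75
a_349 = 50·75 + 22·67 + 82·44 + 2·0 = 5

5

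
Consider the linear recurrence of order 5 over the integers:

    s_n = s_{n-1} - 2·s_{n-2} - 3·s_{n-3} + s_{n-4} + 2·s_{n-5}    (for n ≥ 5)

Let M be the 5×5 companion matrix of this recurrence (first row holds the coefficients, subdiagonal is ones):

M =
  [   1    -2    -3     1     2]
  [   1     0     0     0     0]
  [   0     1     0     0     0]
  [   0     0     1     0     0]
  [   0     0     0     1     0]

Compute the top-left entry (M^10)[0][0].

(M^10)[0][0] is the top entry after applying M 10 times to the unit state (1, 0, 0, 0, 0). Equivalently it is h_{14} for the auxiliary sequence (h_n) obeying the same recurrence with h_4 = 1 and h_i = 0 for 0 ≤ i < 4:
h_5 = 1·1 + -2·0 + -3·0 + 1·0 + 2·0 = 1
h_6 = 1·1 + -2·1 + -3·0 + 1·0 + 2·0 = -1
h_7 = 1·-1 + -2·1 + -3·1 + 1·0 + 2·0 = -6
h_8 = 1·-6 + -2·-1 + -3·1 + 1·1 + 2·0 = -6
h_9 = 1·-6 + -2·-6 + -3·-1 + 1·1 + 2·1 = 12
h_10 = 1·12 + -2·-6 + -3·-6 + 1·-1 + 2·1 = 43
h_11 = 1·43 + -2·12 + -3·-6 + 1·-6 + 2·-1 = 29
h_12 = 1·29 + -2·43 + -3·12 + 1·-6 + 2·-6 = -111
h_13 = 1·-111 + -2·29 + -3·43 + 1·12 + 2·-6 = -298
h_14 = 1·-298 + -2·-111 + -3·29 + 1·43 + 2·12 = -96

-96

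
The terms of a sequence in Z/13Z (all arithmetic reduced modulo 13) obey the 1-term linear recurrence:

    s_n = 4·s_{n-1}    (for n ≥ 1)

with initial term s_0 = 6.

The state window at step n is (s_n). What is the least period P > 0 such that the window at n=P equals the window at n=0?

n=0: window = (6)
n=1: window = (11)
n=2: window = (5)
n=3: window = (7)
n=4: window = (2)
n=5: window = (8)
n=6: window = (6)
window at n=6 equals window at n=0 → period = 6

6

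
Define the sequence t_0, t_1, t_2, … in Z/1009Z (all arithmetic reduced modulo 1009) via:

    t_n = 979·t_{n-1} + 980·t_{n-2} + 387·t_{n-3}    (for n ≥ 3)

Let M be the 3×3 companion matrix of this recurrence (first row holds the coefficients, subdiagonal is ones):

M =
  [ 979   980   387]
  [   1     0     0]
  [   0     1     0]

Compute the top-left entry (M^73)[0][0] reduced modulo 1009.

(M^73)[0][0] is the top entry after applying M 73 times to the unit state (1, 0, 0). Equivalently it is h_{75} for the auxiliary sequence (h_n) obeying the same recurrence with h_2 = 1 and h_i = 0 for 0 ≤ i < 2:
h_3 = 979·1 + 980·0 + 387·0 = 979
h_4 = 979·979 + 980·1 + 387·0 = 871
h_5 = 979·871 + 980·979 + 387·1 = 352
h_6 = 979·352 + 980·871 + 387·979 = 1003
h_7 = 979·1003 + 980·352 + 387·871 = 133
h_8 = 979·133 + 980·1003 + 387·352 = 229
h_9 = 979·229 + 980·133 + 387·1003 = 68
h_10 = 979·68 + 980·229 + 387·133 = 412
h_11 = 979·412 + 980·68 + 387·229 = 634
h_12 = 979·634 + 980·412 + 387·68 = 393
h_13 = 979·393 + 980·634 + 387·412 = 116
h_14 = 979·116 + 980·393 + 387·634 = 429
h_15 = 979·429 + 980·116 + 387·393 = 651
h_16 = 979·651 + 980·429 + 387·116 = 813
h_17 = 979·813 + 980·651 + 387·429 = 665
h_18 = 979·665 + 980·813 + 387·651 = 556
h_19 = 979·556 + 980·665 + 387·813 = 182
h_20 = 979·182 + 980·556 + 387·665 = 674
h_21 = 979·674 + 980·182 + 387·556 = 991
h_22 = 979·991 + 980·674 + 387·182 = 978
h_23 = 979·978 + 980·991 + 387·674 = 959
h_24 = 979·959 + 980·978 + 387·991 = 478
h_25 = 979·478 + 980·959 + 387·978 = 338
h_26 = 979·338 + 980·478 + 387·959 = 35
h_27 = 979·35 + 980·338 + 387·478 = 586
h_28 = 979·586 + 980·35 + 387·338 = 212
h_29 = 979·212 + 980·586 + 387·35 = 281
h_30 = 979·281 + 980·212 + 387·586 = 314
h_31 = 979·314 + 980·281 + 387·212 = 908
h_32 = 979·908 + 980·314 + 387·281 = 762
h_33 = 979·762 + 980·908 + 387·314 = 687
h_34 = 979·687 + 980·762 + 387·908 = 943
h_35 = 979·943 + 980·687 + 387·762 = 485
h_36 = 979·485 + 980·943 + 387·687 = 983
h_37 = 979·983 + 980·485 + 387·943 = 524
h_38 = 979·524 + 980·983 + 387·485 = 190
h_39 = 979·190 + 980·524 + 387·983 = 321
h_40 = 979·321 + 980·190 + 387·524 = 983
h_41 = 979·983 + 980·321 + 387·190 = 425
h_42 = 979·425 + 980·983 + 387·321 = 232
h_43 = 979·232 + 980·425 + 387·983 = 923
h_44 = 979·923 + 980·232 + 387·425 = 905
h_45 = 979·905 + 980·923 + 387·232 = 552
h_46 = 979·552 + 980·905 + 387·923 = 597
h_47 = 979·597 + 980·552 + 387·905 = 500
h_48 = 979·500 + 980·597 + 387·552 = 700
h_49 = 979·700 + 980·500 + 387·597 = 802
h_50 = 979·802 + 980·700 + 387·500 = 817
h_51 = 979·817 + 980·802 + 387·700 = 143
h_52 = 979·143 + 980·817 + 387·802 = 880
h_53 = 979·880 + 980·143 + 387·817 = 85
h_54 = 979·85 + 980·880 + 387·143 = 28
h_55 = 979·28 + 980·85 + 387·880 = 249
h_56 = 979·249 + 980·28 + 387·85 = 397
h_57 = 979·397 + 980·249 + 387·28 = 786
h_58 = 979·786 + 980·397 + 387·249 = 730
h_59 = 979·730 + 980·786 + 387·397 = 982
h_60 = 979·982 + 980·730 + 387·786 = 293
h_61 = 979·293 + 980·982 + 387·730 = 55
h_62 = 979·55 + 980·293 + 387·982 = 593
h_63 = 979·593 + 980·55 + 387·293 = 169
h_64 = 979·169 + 980·593 + 387·55 = 27
h_65 = 979·27 + 980·169 + 387·593 = 791
h_66 = 979·791 + 980·27 + 387·169 = 530
h_67 = 979·530 + 980·791 + 387·27 = 871
h_68 = 979·871 + 980·530 + 387·791 = 259
h_69 = 979·259 + 980·871 + 387·530 = 551
h_70 = 979·551 + 980·259 + 387·871 = 246
h_71 = 979·246 + 980·551 + 387·259 = 190
h_72 = 979·190 + 980·246 + 387·551 = 621
h_73 = 979·621 + 980·190 + 387·246 = 432
h_74 = 979·432 + 980·621 + 387·190 = 183
h_75 = 979·183 + 980·432 + 387·621 = 329

329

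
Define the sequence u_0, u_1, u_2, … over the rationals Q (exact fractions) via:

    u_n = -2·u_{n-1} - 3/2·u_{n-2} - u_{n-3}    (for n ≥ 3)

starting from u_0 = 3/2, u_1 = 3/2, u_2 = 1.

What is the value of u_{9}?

u_3 = -2·1 + -3/2·3/2 + -1·3/2 = -23/4
u_4 = -2·-23/4 + -3/2·1 + -1·3/2 = 17/2
u_5 = -2·17/2 + -3/2·-23/4 + -1·1 = -75/8
u_6 = -2·-75/8 + -3/2·17/2 + -1·-23/4 = 47/4
u_7 = -2·47/4 + -3/2·-75/8 + -1·17/2 = -287/16
u_8 = -2·-287/16 + -3/2·47/4 + -1·-75/8 = 221/8
u_9 = -2·221/8 + -3/2·-287/16 + -1·47/4 = -1283/32

-1283/32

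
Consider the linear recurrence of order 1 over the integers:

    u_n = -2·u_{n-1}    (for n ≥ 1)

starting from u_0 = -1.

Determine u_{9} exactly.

u_1 = -2·-1 = 2
u_2 = -2·2 = -4
u_3 = -2·-4 = 8
u_4 = -2·8 = -16
u_5 = -2·-16 = 32
u_6 = -2·32 = -64
u_7 = -2·-64 = 128
u_8 = -2·128 = -256
u_9 = -2·-256 = 512

512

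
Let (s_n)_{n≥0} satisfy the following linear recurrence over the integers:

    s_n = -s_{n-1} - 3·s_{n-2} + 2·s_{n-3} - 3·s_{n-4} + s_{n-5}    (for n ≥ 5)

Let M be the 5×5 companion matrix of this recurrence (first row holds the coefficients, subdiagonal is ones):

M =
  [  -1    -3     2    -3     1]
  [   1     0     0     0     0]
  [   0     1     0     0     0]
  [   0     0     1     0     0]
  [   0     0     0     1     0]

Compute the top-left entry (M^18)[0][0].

159091

(M^18)[0][0] is the top entry after applying M 18 times to the unit state (1, 0, 0, 0, 0). Equivalently it is h_{22} for the auxiliary sequence (h_n) obeying the same recurrence with h_4 = 1 and h_i = 0 for 0 ≤ i < 4:
h_5 = -1·1 + -3·0 + 2·0 + -3·0 + 1·0 = -1
h_6 = -1·-1 + -3·1 + 2·0 + -3·0 + 1·0 = -2
h_7 = -1·-2 + -3·-1 + 2·1 + -3·0 + 1·0 = 7
h_8 = -1·7 + -3·-2 + 2·-1 + -3·1 + 1·0 = -6
h_9 = -1·-6 + -3·7 + 2·-2 + -3·-1 + 1·1 = -15
h_10 = -1·-15 + -3·-6 + 2·7 + -3·-2 + 1·-1 = 52
h_11 = -1·52 + -3·-15 + 2·-6 + -3·7 + 1·-2 = -42
h_12 = -1·-42 + -3·52 + 2·-15 + -3·-6 + 1·7 = -119
h_13 = -1·-119 + -3·-42 + 2·52 + -3·-15 + 1·-6 = 388
h_14 = -1·388 + -3·-119 + 2·-42 + -3·52 + 1·-15 = -286
h_15 = -1·-286 + -3·388 + 2·-119 + -3·-42 + 1·52 = -938
h_16 = -1·-938 + -3·-286 + 2·388 + -3·-119 + 1·-42 = 2887
h_17 = -1·2887 + -3·-938 + 2·-286 + -3·388 + 1·-119 = -1928
h_18 = -1·-1928 + -3·2887 + 2·-938 + -3·-286 + 1·388 = -7363
h_19 = -1·-7363 + -3·-1928 + 2·2887 + -3·-938 + 1·-286 = 21449
h_20 = -1·21449 + -3·-7363 + 2·-1928 + -3·2887 + 1·-938 = -12815
h_21 = -1·-12815 + -3·21449 + 2·-7363 + -3·-1928 + 1·2887 = -57587
h_22 = -1·-57587 + -3·-12815 + 2·21449 + -3·-7363 + 1·-1928 = 159091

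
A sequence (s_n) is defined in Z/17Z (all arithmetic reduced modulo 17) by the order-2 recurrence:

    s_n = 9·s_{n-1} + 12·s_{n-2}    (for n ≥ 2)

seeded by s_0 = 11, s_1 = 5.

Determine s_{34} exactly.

s_2 = 9·5 + 12·11 = 7
s_3 = 9·7 + 12·5 = 4
s_4 = 9·4 + 12·7 = 1
s_5 = 9·1 + 12·4 = 6
s_6 = 9·6 + 12·1 = 15
s_7 = 9·15 + 12·6 = 3
s_8 = 9·3 + 12·15 = 3
s_9 = 9·3 + 12·3 = 12
s_10 = 9·12 + 12·3 = 8
s_11 = 9·8 + 12·12 = 12
s_12 = 9·12 + 12·8 = 0
s_13 = 9·0 + 12·12 = 8
s_14 = 9·8 + 12·0 = 4
s_15 = 9·4 + 12·8 = 13
s_16 = 9·13 + 12·4 = 12
s_17 = 9·12 + 12·13 = 9
s_18 = 9·9 + 12·12 = 4
s_19 = 9·4 + 12·9 = 8
s_20 = 9·8 + 12·4 = 1
s_21 = 9·1 + 12·8 = 3
s_22 = 9·3 + 12·1 = 5
s_23 = 9·5 + 12·3 = 13
s_24 = 9·13 + 12·5 = 7
s_25 = 9·7 + 12·13 = 15
s_26 = 9·15 + 12·7 = 15
s_27 = 9·15 + 12·15 = 9
s_28 = 9·9 + 12·15 = 6
s_29 = 9·6 + 12·9 = 9
s_30 = 9·9 + 12·6 = 0
s_31 = 9·0 + 12·9 = 6
s_32 = 9·6 + 12·0 = 3
s_33 = 9·3 + 12·6 = 14
s_34 = 9·14 + 12·3 = 9

9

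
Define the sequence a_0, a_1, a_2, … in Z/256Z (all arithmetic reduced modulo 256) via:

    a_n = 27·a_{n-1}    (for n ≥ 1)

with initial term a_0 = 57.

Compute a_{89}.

227

a_1 = 27·57 = 3
a_2 = 27·3 = 81
a_3 = 27·81 = 139
a_4 = 27·139 = 169
a_5 = 27·169 = 211
a_6 = 27·211 = 65
a_7 = 27·65 = 219
a_8 = 27·219 = 25
a_9 = 27·25 = 163
a_10 = 27·163 = 49
a_11 = 27·49 = 43
a_12 = 27·43 = 137
a_13 = 27·137 = 115
a_14 = 27·115 = 33
a_15 = 27·33 = 123
a_16 = 27·123 = 249
a_17 = 27·249 = 67
a_18 = 27·67 = 17
a_19 = 27·17 = 203
a_20 = 27·203 = 105
a_21 = 27·105 = 19
a_22 = 27·19 = 1
a_23 = 27·1 = 27
a_24 = 27·27 = 217
a_25 = 27·217 = 227
a_26 = 27·227 = 241
a_27 = 27·241 = 107
a_28 = 27·107 = 73
a_29 = 27·73 = 179
a_30 = 27·179 = 225
a_31 = 27·225 = 187
a_32 = 27·187 = 185
a_33 = 27·185 = 131
a_34 = 27·131 = 209
a_35 = 27·209 = 11
a_36 = 27·11 = 41
a_37 = 27·41 = 83
a_38 = 27·83 = 193
a_39 = 27·193 = 91
a_40 = 27·91 = 153
a_41 = 27·153 = 35
a_42 = 27·35 = 177
a_43 = 27·177 = 171
a_44 = 27·171 = 9
a_45 = 27·9 = 243
a_46 = 27·243 = 161
a_47 = 27·161 = 251
a_48 = 27·251 = 121
a_49 = 27·121 = 195
a_50 = 27·195 = 145
a_51 = 27·145 = 75
a_52 = 27·75 = 233
a_53 = 27·233 = 147
a_54 = 27·147 = 129
a_55 = 27·129 = 155
a_56 = 27·155 = 89
a_57 = 27·89 = 99
a_58 = 27·99 = 113
a_59 = 27·113 = 235
a_60 = 27·235 = 201
a_61 = 27·201 = 51
a_62 = 27·51 = 97
a_63 = 27·97 = 59
a_64 = 27·59 = 57
a_65 = 27·57 = 3
a_66 = 27·3 = 81
a_67 = 27·81 = 139
a_68 = 27·139 = 169
a_69 = 27·169 = 211
a_70 = 27·211 = 65
a_71 = 27·65 = 219
a_72 = 27·219 = 25
a_73 = 27·25 = 163
a_74 = 27·163 = 49
a_75 = 27·49 = 43
a_76 = 27·43 = 137
a_77 = 27·137 = 115
a_78 = 27·115 = 33
a_79 = 27·33 = 123
a_80 = 27·123 = 249
a_81 = 27·249 = 67
a_82 = 27·67 = 17
a_83 = 27·17 = 203
a_84 = 27·203 = 105
a_85 = 27·105 = 19
a_86 = 27·19 = 1
a_87 = 27·1 = 27
a_88 = 27·27 = 217
a_89 = 27·217 = 227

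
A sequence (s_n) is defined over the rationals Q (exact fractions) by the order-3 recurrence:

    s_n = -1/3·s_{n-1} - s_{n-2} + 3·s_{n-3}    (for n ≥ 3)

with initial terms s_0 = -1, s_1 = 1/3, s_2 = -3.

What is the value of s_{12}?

-13426373/59049

s_3 = -1/3·-3 + -1·1/3 + 3·-1 = -7/3
s_4 = -1/3·-7/3 + -1·-3 + 3·1/3 = 43/9
s_5 = -1/3·43/9 + -1·-7/3 + 3·-3 = -223/27
s_6 = -1/3·-223/27 + -1·43/9 + 3·-7/3 = -731/81
s_7 = -1/3·-731/81 + -1·-223/27 + 3·43/9 = 6221/243
s_8 = -1/3·6221/243 + -1·-731/81 + 3·-223/27 = -17705/729
s_9 = -1/3·-17705/729 + -1·6221/243 + 3·-731/81 = -97495/2187
s_10 = -1/3·-97495/2187 + -1·-17705/729 + 3·6221/243 = 760741/6561
s_11 = -1/3·760741/6561 + -1·-97495/2187 + 3·-17705/729 = -1317391/19683
s_12 = -1/3·-1317391/19683 + -1·760741/6561 + 3·-97495/2187 = -13426373/59049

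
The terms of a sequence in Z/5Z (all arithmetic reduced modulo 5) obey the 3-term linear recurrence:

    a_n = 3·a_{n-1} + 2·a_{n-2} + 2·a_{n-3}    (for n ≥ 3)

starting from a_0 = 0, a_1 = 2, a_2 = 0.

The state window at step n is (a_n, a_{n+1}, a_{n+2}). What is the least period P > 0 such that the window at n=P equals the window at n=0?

12

n=0: window = (0, 2, 0)
n=1: window = (2, 0, 4)
n=2: window = (0, 4, 1)
n=3: window = (4, 1, 1)
n=4: window = (1, 1, 3)
n=5: window = (1, 3, 3)
n=6: window = (3, 3, 2)
n=7: window = (3, 2, 3)
n=8: window = (2, 3, 4)
n=9: window = (3, 4, 2)
n=10: window = (4, 2, 0)
n=11: window = (2, 0, 2)
n=12: window = (0, 2, 0)
window at n=12 equals window at n=0 → period = 12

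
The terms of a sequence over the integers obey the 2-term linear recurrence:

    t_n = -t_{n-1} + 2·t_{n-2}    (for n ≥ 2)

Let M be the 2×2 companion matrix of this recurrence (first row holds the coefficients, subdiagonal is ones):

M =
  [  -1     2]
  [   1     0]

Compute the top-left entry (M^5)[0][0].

-21

(M^5)[0][0] is the top entry after applying M 5 times to the unit state (1, 0). Equivalently it is h_{6} for the auxiliary sequence (h_n) obeying the same recurrence with h_1 = 1 and h_i = 0 for 0 ≤ i < 1:
h_2 = -1·1 + 2·0 = -1
h_3 = -1·-1 + 2·1 = 3
h_4 = -1·3 + 2·-1 = -5
h_5 = -1·-5 + 2·3 = 11
h_6 = -1·11 + 2·-5 = -21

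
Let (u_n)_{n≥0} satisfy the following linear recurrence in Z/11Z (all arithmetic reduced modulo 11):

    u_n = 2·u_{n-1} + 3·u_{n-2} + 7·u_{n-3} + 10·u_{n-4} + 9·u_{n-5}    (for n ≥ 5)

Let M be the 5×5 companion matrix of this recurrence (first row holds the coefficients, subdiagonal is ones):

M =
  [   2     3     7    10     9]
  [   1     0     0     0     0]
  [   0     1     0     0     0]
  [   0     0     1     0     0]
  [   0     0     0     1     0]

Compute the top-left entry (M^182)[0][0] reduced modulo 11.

(M^182)[0][0] is the top entry after applying M 182 times to the unit state (1, 0, 0, 0, 0). Equivalently it is h_{186} for the auxiliary sequence (h_n) obeying the same recurrence with h_4 = 1 and h_i = 0 for 0 ≤ i < 4:
h_5 = 2·1 + 3·0 + 7·0 + 10·0 + 9·0 = 2
h_6 = 2·2 + 3·1 + 7·0 + 10·0 + 9·0 = 7
h_7 = 2·7 + 3·2 + 7·1 + 10·0 + 9·0 = 5
h_8 = 2·5 + 3·7 + 7·2 + 10·1 + 9·0 = 0
h_9 = 2·0 + 3·5 + 7·7 + 10·2 + 9·1 = 5
h_10 = 2·5 + 3·0 + 7·5 + 10·7 + 9·2 = 1
Continuing the recurrence:
  h_11 = 9;  h_12 = 2;  h_13 = 0;  h_14 = 3;  h_15 = 9;  h_16 = 7
  h_17 = 3;  h_18 = 10;  h_19 = 8;  h_20 = 9;  h_21 = 7;  h_22 = 4
  h_23 = 9;  h_24 = 10;  h_25 = 6;  h_26 = 10;  h_27 = 3;  h_28 = 6
  h_29 = 10;  h_30 = 4;  h_31 = 2;  h_32 = 8;  h_33 = 6;  h_34 = 4
  h_35 = 6;  h_36 = 10;  h_37 = 0;  h_38 = 1;  h_39 = 3;  h_40 = 9
  h_41 = 3;  h_42 = 9;  h_43 = 8;  h_44 = 5;  h_45 = 10;  h_46 = 10
  h_47 = 4;  h_48 = 10;  h_49 = 5;  h_50 = 5;  h_51 = 5;  h_52 = 9
  h_53 = 10;  h_54 = 1;  h_55 = 3;  h_56 = 5;  h_57 = 9;  h_58 = 0
  h_59 = 2;  h_60 = 1;  h_61 = 0;  h_62 = 10;  h_63 = 3;  h_64 = 9
  h_65 = 7;  h_66 = 8;  h_67 = 0;  h_68 = 3;  h_69 = 4;  h_70 = 6
  h_71 = 7;  h_72 = 2;  h_73 = 2;  h_74 = 1;  h_75 = 3;  h_76 = 7
  h_77 = 2;  h_78 = 8;  h_79 = 0;  h_80 = 3;  h_81 = 2;  h_82 = 1
  h_83 = 2;  h_84 = 7;  h_85 = 8;  h_86 = 2;  h_87 = 7;  h_88 = 10
  h_89 = 0;  h_90 = 6;  h_91 = 5;  h_92 = 4;  h_93 = 1;  h_94 = 10
  h_95 = 1;  h_96 = 3;  h_97 = 4;  h_98 = 1;  h_99 = 3;  h_100 = 10
  h_101 = 4;  h_102 = 6;  h_103 = 1;  h_104 = 10;  h_105 = 8;  h_106 = 6
  h_107 = 5;  h_108 = 6;  h_109 = 8;  h_110 = 3;  h_111 = 0;  h_112 = 5
  h_113 = 0;  h_114 = 7;  h_115 = 10;  h_116 = 3;  h_117 = 9;  h_118 = 2
  h_119 = 6;  h_120 = 3;  h_121 = 1;  h_122 = 0;  h_123 = 3;  h_124 = 9
  h_125 = 9;  h_126 = 9;  h_127 = 6;  h_128 = 10;  h_129 = 8;  h_130 = 6
  h_131 = 5;  h_132 = 7;  h_133 = 10;  h_134 = 10;  h_135 = 5;  h_136 = 5
  h_137 = 5;  h_138 = 8;  h_139 = 8;  h_140 = 5;  h_141 = 9;  h_142 = 5
  h_143 = 4;  h_144 = 10;  h_145 = 4;  h_146 = 10;  h_147 = 0;  h_148 = 7
  h_149 = 5;  h_150 = 2;  h_151 = 4;  h_152 = 9;  h_153 = 3;  h_154 = 5
  h_155 = 8;  h_156 = 2;  h_157 = 9;  h_158 = 3;  h_159 = 7;  h_160 = 2
  h_161 = 0;  h_162 = 1;  h_163 = 3;  h_164 = 4;  h_165 = 9;  h_166 = 6
  h_167 = 7;  h_168 = 8;  h_169 = 7;  h_170 = 8;  h_171 = 8;  h_172 = 1
  h_173 = 4;  h_174 = 1;  h_175 = 8;  h_176 = 8;  h_177 = 8;  h_178 = 10
  h_179 = 2;  h_180 = 0;  h_181 = 8;  h_182 = 4;  h_183 = 10;  h_184 = 7
h_185 = 2·7 + 3·10 + 7·4 + 10·8 + 9·0 = 9
h_186 = 2·9 + 3·7 + 7·10 + 10·4 + 9·8 = 1

1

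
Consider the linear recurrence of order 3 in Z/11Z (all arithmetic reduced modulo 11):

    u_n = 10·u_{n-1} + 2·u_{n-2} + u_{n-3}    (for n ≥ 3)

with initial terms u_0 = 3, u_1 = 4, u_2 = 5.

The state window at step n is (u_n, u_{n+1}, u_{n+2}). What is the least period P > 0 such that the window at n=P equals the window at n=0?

133

n=0: window = (3, 4, 5)
n=1: window = (4, 5, 6)
n=2: window = (5, 6, 8)
n=3: window = (6, 8, 9)
n=4: window = (8, 9, 2)
n=5: window = (9, 2, 2)
n=6: window = (2, 2, 0)
n=7: window = (2, 0, 6)
n=8: window = (0, 6, 7)
n=9: window = (6, 7, 5)
n=10: window = (7, 5, 4)
n=11: window = (5, 4, 2)
n=12: window = (4, 2, 0)
n=13: window = (2, 0, 8)
n=14: window = (0, 8, 5)
n=15: window = (8, 5, 0)
n=16: window = (5, 0, 7)
n=17: window = (0, 7, 9)
n=18: window = (7, 9, 5)
n=19: window = (9, 5, 9)
n=20: window = (5, 9, 10)
n=21: window = (9, 10, 2)
n=22: window = (10, 2, 5)
n=23: window = (2, 5, 9)
n=24: window = (5, 9, 3)
n=25: window = (9, 3, 9)
n=26: window = (3, 9, 6)
n=27: window = (9, 6, 4)
n=28: window = (6, 4, 6)
n=29: window = (4, 6, 8)
n=30: window = (6, 8, 8)
n=31: window = (8, 8, 3)
n=32: window = (8, 3, 10)
n=33: window = (3, 10, 4)
n=34: window = (10, 4, 8)
n=35: window = (4, 8, 10)
n=36: window = (8, 10, 10)
n=37: window = (10, 10, 7)
n=38: window = (10, 7, 1)
n=39: window = (7, 1, 1)
n=40: window = (1, 1, 8)
…
n=131: window = (1, 3, 3)
n=132: window = (3, 3, 4)
n=133: window = (3, 4, 5)
window at n=133 equals window at n=0 → period = 133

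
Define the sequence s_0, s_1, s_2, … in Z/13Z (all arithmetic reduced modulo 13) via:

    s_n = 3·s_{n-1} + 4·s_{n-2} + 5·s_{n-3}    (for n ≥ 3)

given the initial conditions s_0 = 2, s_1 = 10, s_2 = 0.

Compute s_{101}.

6

s_3 = 3·0 + 4·10 + 5·2 = 11
s_4 = 3·11 + 4·0 + 5·10 = 5
s_5 = 3·5 + 4·11 + 5·0 = 7
s_6 = 3·7 + 4·5 + 5·11 = 5
s_7 = 3·5 + 4·7 + 5·5 = 3
s_8 = 3·3 + 4·5 + 5·7 = 12
s_9 = 3·12 + 4·3 + 5·5 = 8
s_10 = 3·8 + 4·12 + 5·3 = 9
s_11 = 3·9 + 4·8 + 5·12 = 2
s_12 = 3·2 + 4·9 + 5·8 = 4
s_13 = 3·4 + 4·2 + 5·9 = 0
s_14 = 3·0 + 4·4 + 5·2 = 0
s_15 = 3·0 + 4·0 + 5·4 = 7
s_16 = 3·7 + 4·0 + 5·0 = 8
s_17 = 3·8 + 4·7 + 5·0 = 0
s_18 = 3·0 + 4·8 + 5·7 = 2
s_19 = 3·2 + 4·0 + 5·8 = 7
s_20 = 3·7 + 4·2 + 5·0 = 3
s_21 = 3·3 + 4·7 + 5·2 = 8
s_22 = 3·8 + 4·3 + 5·7 = 6
s_23 = 3·6 + 4·8 + 5·3 = 0
s_24 = 3·0 + 4·6 + 5·8 = 12
s_25 = 3·12 + 4·0 + 5·6 = 1
s_26 = 3·1 + 4·12 + 5·0 = 12
s_27 = 3·12 + 4·1 + 5·12 = 9
s_28 = 3·9 + 4·12 + 5·1 = 2
s_29 = 3·2 + 4·9 + 5·12 = 11
s_30 = 3·11 + 4·2 + 5·9 = 8
s_31 = 3·8 + 4·11 + 5·2 = 0
s_32 = 3·0 + 4·8 + 5·11 = 9
s_33 = 3·9 + 4·0 + 5·8 = 2
s_34 = 3·2 + 4·9 + 5·0 = 3
s_35 = 3·3 + 4·2 + 5·9 = 10
s_36 = 3·10 + 4·3 + 5·2 = 0
s_37 = 3·0 + 4·10 + 5·3 = 3
s_38 = 3·3 + 4·0 + 5·10 = 7
s_39 = 3·7 + 4·3 + 5·0 = 7
s_40 = 3·7 + 4·7 + 5·3 = 12
s_41 = 3·12 + 4·7 + 5·7 = 8
s_42 = 3·8 + 4·12 + 5·7 = 3
s_43 = 3·3 + 4·8 + 5·12 = 10
s_44 = 3·10 + 4·3 + 5·8 = 4
s_45 = 3·4 + 4·10 + 5·3 = 2
s_46 = 3·2 + 4·4 + 5·10 = 7
s_47 = 3·7 + 4·2 + 5·4 = 10
s_48 = 3·10 + 4·7 + 5·2 = 3
s_49 = 3·3 + 4·10 + 5·7 = 6
s_50 = 3·6 + 4·3 + 5·10 = 2
s_51 = 3·2 + 4·6 + 5·3 = 6
s_52 = 3·6 + 4·2 + 5·6 = 4
s_53 = 3·4 + 4·6 + 5·2 = 7
s_54 = 3·7 + 4·4 + 5·6 = 2
s_55 = 3·2 + 4·7 + 5·4 = 2
s_56 = 3·2 + 4·2 + 5·7 = 10
s_57 = 3·10 + 4·2 + 5·2 = 9
s_58 = 3·9 + 4·10 + 5·2 = 12
s_59 = 3·12 + 4·9 + 5·10 = 5
s_60 = 3·5 + 4·12 + 5·9 = 4
s_61 = 3·4 + 4·5 + 5·12 = 1
s_62 = 3·1 + 4·4 + 5·5 = 5
s_63 = 3·5 + 4·1 + 5·4 = 0
s_64 = 3·0 + 4·5 + 5·1 = 12
s_65 = 3·12 + 4·0 + 5·5 = 9
s_66 = 3·9 + 4·12 + 5·0 = 10
s_67 = 3·10 + 4·9 + 5·12 = 9
s_68 = 3·9 + 4·10 + 5·9 = 8
s_69 = 3·8 + 4·9 + 5·10 = 6
s_70 = 3·6 + 4·8 + 5·9 = 4
s_71 = 3·4 + 4·6 + 5·8 = 11
s_72 = 3·11 + 4·4 + 5·6 = 1
s_73 = 3·1 + 4·11 + 5·4 = 2
s_74 = 3·2 + 4·1 + 5·11 = 0
s_75 = 3·0 + 4·2 + 5·1 = 0
s_76 = 3·0 + 4·0 + 5·2 = 10
s_77 = 3·10 + 4·0 + 5·0 = 4
s_78 = 3·4 + 4·10 + 5·0 = 0
s_79 = 3·0 + 4·4 + 5·10 = 1
s_80 = 3·1 + 4·0 + 5·4 = 10
s_81 = 3·10 + 4·1 + 5·0 = 8
s_82 = 3·8 + 4·10 + 5·1 = 4
s_83 = 3·4 + 4·8 + 5·10 = 3
s_84 = 3·3 + 4·4 + 5·8 = 0
s_85 = 3·0 + 4·3 + 5·4 = 6
s_86 = 3·6 + 4·0 + 5·3 = 7
s_87 = 3·7 + 4·6 + 5·0 = 6
s_88 = 3·6 + 4·7 + 5·6 = 11
s_89 = 3·11 + 4·6 + 5·7 = 1
s_90 = 3·1 + 4·11 + 5·6 = 12
s_91 = 3·12 + 4·1 + 5·11 = 4
s_92 = 3·4 + 4·12 + 5·1 = 0
s_93 = 3·0 + 4·4 + 5·12 = 11
s_94 = 3·11 + 4·0 + 5·4 = 1
s_95 = 3·1 + 4·11 + 5·0 = 8
s_96 = 3·8 + 4·1 + 5·11 = 5
s_97 = 3·5 + 4·8 + 5·1 = 0
s_98 = 3·0 + 4·5 + 5·8 = 8
s_99 = 3·8 + 4·0 + 5·5 = 10
s_100 = 3·10 + 4·8 + 5·0 = 10
s_101 = 3·10 + 4·10 + 5·8 = 6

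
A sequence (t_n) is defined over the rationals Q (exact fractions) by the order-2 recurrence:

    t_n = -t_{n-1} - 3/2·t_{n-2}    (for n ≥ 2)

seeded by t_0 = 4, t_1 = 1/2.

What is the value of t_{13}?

t_2 = -1·1/2 + -3/2·4 = -13/2
t_3 = -1·-13/2 + -3/2·1/2 = 23/4
t_4 = -1·23/4 + -3/2·-13/2 = 4
t_5 = -1·4 + -3/2·23/4 = -101/8
t_6 = -1·-101/8 + -3/2·4 = 53/8
t_7 = -1·53/8 + -3/2·-101/8 = 197/16
t_8 = -1·197/16 + -3/2·53/8 = -89/4
t_9 = -1·-89/4 + -3/2·197/16 = 121/32
t_10 = -1·121/32 + -3/2·-89/4 = 947/32
t_11 = -1·947/32 + -3/2·121/32 = -2257/64
t_12 = -1·-2257/64 + -3/2·947/32 = -73/8
t_13 = -1·-73/8 + -3/2·-2257/64 = 7939/128

7939/128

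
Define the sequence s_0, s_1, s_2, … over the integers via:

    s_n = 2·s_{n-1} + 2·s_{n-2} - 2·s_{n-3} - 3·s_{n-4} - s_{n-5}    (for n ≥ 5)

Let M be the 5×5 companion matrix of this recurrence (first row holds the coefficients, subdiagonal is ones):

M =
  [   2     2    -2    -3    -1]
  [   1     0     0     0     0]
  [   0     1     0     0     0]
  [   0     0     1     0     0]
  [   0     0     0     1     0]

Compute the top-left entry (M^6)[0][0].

168

(M^6)[0][0] is the top entry after applying M 6 times to the unit state (1, 0, 0, 0, 0). Equivalently it is h_{10} for the auxiliary sequence (h_n) obeying the same recurrence with h_4 = 1 and h_i = 0 for 0 ≤ i < 4:
h_5 = 2·1 + 2·0 + -2·0 + -3·0 + -1·0 = 2
h_6 = 2·2 + 2·1 + -2·0 + -3·0 + -1·0 = 6
h_7 = 2·6 + 2·2 + -2·1 + -3·0 + -1·0 = 14
h_8 = 2·14 + 2·6 + -2·2 + -3·1 + -1·0 = 33
h_9 = 2·33 + 2·14 + -2·6 + -3·2 + -1·1 = 75
h_10 = 2·75 + 2·33 + -2·14 + -3·6 + -1·2 = 168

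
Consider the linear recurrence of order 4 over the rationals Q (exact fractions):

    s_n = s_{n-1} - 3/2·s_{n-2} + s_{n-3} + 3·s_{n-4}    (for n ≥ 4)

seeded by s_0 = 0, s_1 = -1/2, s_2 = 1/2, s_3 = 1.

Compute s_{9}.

s_4 = 1·1 + -3/2·1/2 + 1·-1/2 + 3·0 = -1/4
s_5 = 1·-1/4 + -3/2·1 + 1·1/2 + 3·-1/2 = -11/4
s_6 = 1·-11/4 + -3/2·-1/4 + 1·1 + 3·1/2 = 1/8
s_7 = 1·1/8 + -3/2·-11/4 + 1·-1/4 + 3·1 = 7
s_8 = 1·7 + -3/2·1/8 + 1·-11/4 + 3·-1/4 = 53/16
s_9 = 1·53/16 + -3/2·7 + 1·1/8 + 3·-11/4 = -245/16

-245/16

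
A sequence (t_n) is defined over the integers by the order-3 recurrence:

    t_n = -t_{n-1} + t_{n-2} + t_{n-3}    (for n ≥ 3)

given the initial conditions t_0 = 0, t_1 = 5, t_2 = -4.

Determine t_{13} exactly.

t_3 = -1·-4 + 1·5 + 1·0 = 9
t_4 = -1·9 + 1·-4 + 1·5 = -8
t_5 = -1·-8 + 1·9 + 1·-4 = 13
t_6 = -1·13 + 1·-8 + 1·9 = -12
t_7 = -1·-12 + 1·13 + 1·-8 = 17
t_8 = -1·17 + 1·-12 + 1·13 = -16
t_9 = -1·-16 + 1·17 + 1·-12 = 21
t_10 = -1·21 + 1·-16 + 1·17 = -20
t_11 = -1·-20 + 1·21 + 1·-16 = 25
t_12 = -1·25 + 1·-20 + 1·21 = -24
t_13 = -1·-24 + 1·25 + 1·-20 = 29

29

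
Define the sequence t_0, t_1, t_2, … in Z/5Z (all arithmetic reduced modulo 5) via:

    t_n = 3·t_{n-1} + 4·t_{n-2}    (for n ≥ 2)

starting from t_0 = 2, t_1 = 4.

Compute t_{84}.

3

t_2 = 3·4 + 4·2 = 0
t_3 = 3·0 + 4·4 = 1
t_4 = 3·1 + 4·0 = 3
t_5 = 3·3 + 4·1 = 3
t_6 = 3·3 + 4·3 = 1
t_7 = 3·1 + 4·3 = 0
t_8 = 3·0 + 4·1 = 4
t_9 = 3·4 + 4·0 = 2
t_10 = 3·2 + 4·4 = 2
t_11 = 3·2 + 4·2 = 4
(t_10, t_11) = (2, 4) = (t_0, t_1), so the sequence has period 10.
84 ≡ 4 (mod 10), hence t_84 = t_4 = 3.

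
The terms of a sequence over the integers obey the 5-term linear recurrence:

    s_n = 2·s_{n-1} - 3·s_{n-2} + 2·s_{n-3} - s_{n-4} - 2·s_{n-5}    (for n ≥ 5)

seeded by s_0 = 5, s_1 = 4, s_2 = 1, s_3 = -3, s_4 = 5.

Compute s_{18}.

s_5 = 2·5 + -3·-3 + 2·1 + -1·4 + -2·5 = 7
s_6 = 2·7 + -3·5 + 2·-3 + -1·1 + -2·4 = -16
s_7 = 2·-16 + -3·7 + 2·5 + -1·-3 + -2·1 = -42
s_8 = 2·-42 + -3·-16 + 2·7 + -1·5 + -2·-3 = -21
s_9 = 2·-21 + -3·-42 + 2·-16 + -1·7 + -2·5 = 35
s_10 = 2·35 + -3·-21 + 2·-42 + -1·-16 + -2·7 = 51
s_11 = 2·51 + -3·35 + 2·-21 + -1·-42 + -2·-16 = 29
s_12 = 2·29 + -3·51 + 2·35 + -1·-21 + -2·-42 = 80
s_13 = 2·80 + -3·29 + 2·51 + -1·35 + -2·-21 = 182
s_14 = 2·182 + -3·80 + 2·29 + -1·51 + -2·35 = 61
s_15 = 2·61 + -3·182 + 2·80 + -1·29 + -2·51 = -395
s_16 = 2·-395 + -3·61 + 2·182 + -1·80 + -2·29 = -747
s_17 = 2·-747 + -3·-395 + 2·61 + -1·182 + -2·80 = -529
s_18 = 2·-529 + -3·-747 + 2·-395 + -1·61 + -2·182 = -32

-32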